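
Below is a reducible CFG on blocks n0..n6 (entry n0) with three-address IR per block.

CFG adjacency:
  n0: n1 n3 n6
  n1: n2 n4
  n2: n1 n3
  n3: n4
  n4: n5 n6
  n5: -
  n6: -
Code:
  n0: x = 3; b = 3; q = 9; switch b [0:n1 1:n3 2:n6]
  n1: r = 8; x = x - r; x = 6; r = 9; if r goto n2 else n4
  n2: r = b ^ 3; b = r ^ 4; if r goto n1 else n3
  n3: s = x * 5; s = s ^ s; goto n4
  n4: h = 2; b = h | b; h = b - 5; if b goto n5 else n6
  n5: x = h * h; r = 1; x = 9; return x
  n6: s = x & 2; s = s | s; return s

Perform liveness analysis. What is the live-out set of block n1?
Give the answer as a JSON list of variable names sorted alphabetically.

Per-block:
  n0 def {b,q,x} use ∅
  n1 def {r,x} use {x}
  n2 def {b,r} use {b}
  n3 def {s} use {x}
  n4 def {b,h} use {b}
  n5 def {r,x} use {h}
  n6 def {s} use {x}

Liveness:
  n0 li=∅ lo={b,x}
  n1 li={b,x} lo={b,x}
  n2 li={b,x} lo={b,x}
  n3 li={b,x} lo={b,x}
  n4 li={b,x} lo={h,x}
  n5 li={h} lo=∅
  n6 li={x} lo=∅

live-out(n1) = ["b", "x"]

Answer: ["b", "x"]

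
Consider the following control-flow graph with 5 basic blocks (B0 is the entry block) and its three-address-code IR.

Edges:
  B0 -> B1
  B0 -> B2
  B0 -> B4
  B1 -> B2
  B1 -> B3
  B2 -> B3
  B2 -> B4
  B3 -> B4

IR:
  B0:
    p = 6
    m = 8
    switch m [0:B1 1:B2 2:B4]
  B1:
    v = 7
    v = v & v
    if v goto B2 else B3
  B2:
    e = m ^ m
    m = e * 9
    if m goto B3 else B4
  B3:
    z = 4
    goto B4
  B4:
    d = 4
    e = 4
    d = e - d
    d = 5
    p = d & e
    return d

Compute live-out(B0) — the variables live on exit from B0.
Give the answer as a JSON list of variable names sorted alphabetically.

Per-block:
  B0 def {m,p} use ∅
  B1 def {v} use ∅
  B2 def {e,m} use {m}
  B3 def {z} use ∅
  B4 def {d,e,p} use ∅

Live sets:
  live B0: ∅→{m}
  live B1: {m}→{m}
  live B2: {m}→∅
  live B3: ∅→∅
  live B4: ∅→∅

live-out(B0) = ["m"]

Answer: ["m"]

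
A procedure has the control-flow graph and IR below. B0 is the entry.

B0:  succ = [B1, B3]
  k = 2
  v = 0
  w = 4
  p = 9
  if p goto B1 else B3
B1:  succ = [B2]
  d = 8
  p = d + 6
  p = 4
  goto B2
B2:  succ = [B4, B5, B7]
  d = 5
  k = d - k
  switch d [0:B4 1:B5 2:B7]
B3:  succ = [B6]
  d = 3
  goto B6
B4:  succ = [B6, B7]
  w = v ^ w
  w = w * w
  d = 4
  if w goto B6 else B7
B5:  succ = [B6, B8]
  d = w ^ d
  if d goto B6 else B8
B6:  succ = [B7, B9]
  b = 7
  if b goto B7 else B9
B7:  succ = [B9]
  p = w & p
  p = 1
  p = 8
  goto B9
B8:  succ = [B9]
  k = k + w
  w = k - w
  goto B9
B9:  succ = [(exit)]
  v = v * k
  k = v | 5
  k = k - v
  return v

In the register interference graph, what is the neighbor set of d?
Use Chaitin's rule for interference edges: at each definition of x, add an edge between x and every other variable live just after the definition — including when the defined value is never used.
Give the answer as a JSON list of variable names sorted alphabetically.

Block summaries:
  B0 def {k,p,v,w} use ∅
  B1 def {d,p} use ∅
  B2 def {d,k} use {k}
  B3 def {d} use ∅
  B4 def {d,w} use {v,w}
  B5 def {d} use {d,w}
  B6 def {b} use ∅
  B7 def {p} use {p,w}
  B8 def {k,w} use {k,w}
  B9 def {k,v} use {k,v}

Liveness:
  B0 li=∅ lo={k,p,v,w}
  B1 li={k,v,w} lo={k,p,v,w}
  B2 li={k,p,v,w} lo={d,k,p,v,w}
  B3 li={k,p,v,w} lo={k,p,v,w}
  B4 li={k,p,v,w} lo={k,p,v,w}
  B5 li={d,k,p,v,w} lo={k,p,v,w}
  B6 li={k,p,v,w} lo={k,p,v,w}
  B7 li={k,p,v,w} lo={k,v}
  B8 li={k,v,w} lo={k,v}
  B9 li={k,v} lo=∅

Conflict graph:
  b: {k,p,v,w}
  d: {k,p,v,w}
  k: {b,d,p,v,w}
  p: {b,d,k,v,w}
  v: {b,d,k,p,w}
  w: {b,d,k,p,v}

N(d) = ["k", "p", "v", "w"]

Answer: ["k", "p", "v", "w"]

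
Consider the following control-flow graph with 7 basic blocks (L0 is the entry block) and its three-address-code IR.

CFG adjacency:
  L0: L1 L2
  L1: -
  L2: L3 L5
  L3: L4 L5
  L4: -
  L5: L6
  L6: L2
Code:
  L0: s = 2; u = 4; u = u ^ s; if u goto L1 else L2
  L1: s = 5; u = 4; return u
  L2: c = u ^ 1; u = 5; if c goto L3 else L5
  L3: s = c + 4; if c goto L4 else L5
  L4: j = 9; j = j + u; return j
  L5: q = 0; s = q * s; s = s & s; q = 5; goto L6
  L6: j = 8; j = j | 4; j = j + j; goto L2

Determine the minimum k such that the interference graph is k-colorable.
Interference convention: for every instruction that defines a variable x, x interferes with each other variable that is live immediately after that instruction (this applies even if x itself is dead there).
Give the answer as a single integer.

Answer: 3

Derivation:
def/use:
  L0: {s,u} / ∅
  L1: {s,u} / ∅
  L2: {c,u} / {u}
  L3: {s} / {c}
  L4: {j} / {u}
  L5: {q,s} / {s}
  L6: {j} / ∅

Liveness:
  L0 li=∅ lo={s,u}
  L1 li=∅ lo=∅
  L2 li={s,u} lo={c,s,u}
  L3 li={c,u} lo={s,u}
  L4 li={u} lo=∅
  L5 li={s,u} lo={s,u}
  L6 li={s,u} lo={s,u}

Interference:
  c: {s,u}
  j: {s,u}
  q: {s,u}
  s: {c,j,q,u}
  u: {c,j,q,s}

Registers:
  lower bound: {c,s,u} mutually conflict ⇒ χ ≥ 3
  3-colouring: r0={s}  r1={u}  r2={c,j,q}
  χ = 3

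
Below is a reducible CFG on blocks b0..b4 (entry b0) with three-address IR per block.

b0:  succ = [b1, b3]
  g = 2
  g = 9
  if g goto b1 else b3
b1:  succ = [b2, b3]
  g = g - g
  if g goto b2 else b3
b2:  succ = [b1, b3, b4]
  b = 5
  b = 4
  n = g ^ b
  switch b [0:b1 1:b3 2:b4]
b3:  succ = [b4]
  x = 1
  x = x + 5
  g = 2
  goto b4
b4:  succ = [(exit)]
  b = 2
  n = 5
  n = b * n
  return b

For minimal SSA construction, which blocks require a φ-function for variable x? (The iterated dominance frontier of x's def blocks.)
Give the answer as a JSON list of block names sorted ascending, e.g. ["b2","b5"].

idom tree: b1←b0 b2←b1 b3←b0 b4←b0
Join-block Dom:
  b1: preds {b0,b2}: {b0} ∩ {b0,b1,b2} = {b0}; idom=b0
  b3: preds {b0,b1,b2}: {b0} ∩ {b0,b1} ∩ {b0,b1,b2} = {b0}; idom=b0
  b4: preds {b2,b3}: {b0,b1,b2} ∩ {b0,b3} = {b0}; idom=b0

DF derivation:
  join b1 pred b0: · stop@b0
  join b1 pred b2: b2→b1 stop@b0
  join b3 pred b0: · stop@b0
  join b3 pred b1: b1 stop@b0
  join b3 pred b2: b2→b1 stop@b0
  join b4 pred b2: b2→b1 stop@b0
  join b4 pred b3: b3 stop@b0
  b0 → ∅
  b1 → {b1,b3,b4}
  b2 → {b1,b3,b4}
  b3 → {b4}
  b4 → ∅

φ for x: defs {b3}
  DF⁺ = {b4}

Answer: ["b4"]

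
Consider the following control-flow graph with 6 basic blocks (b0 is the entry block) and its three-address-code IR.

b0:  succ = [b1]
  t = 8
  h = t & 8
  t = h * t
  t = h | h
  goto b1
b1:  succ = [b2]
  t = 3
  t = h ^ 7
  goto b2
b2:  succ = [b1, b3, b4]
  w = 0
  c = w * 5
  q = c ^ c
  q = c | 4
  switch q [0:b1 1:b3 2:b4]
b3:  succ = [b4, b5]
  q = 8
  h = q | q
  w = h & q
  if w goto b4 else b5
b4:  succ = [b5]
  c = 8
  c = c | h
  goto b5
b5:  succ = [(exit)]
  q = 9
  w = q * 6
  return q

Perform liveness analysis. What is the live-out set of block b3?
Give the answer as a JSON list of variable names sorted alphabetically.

Answer: ["h"]

Analysis:
def/use:
  b0: def={h,t} ue=∅
  b1: def={t} ue={h}
  b2: def={c,q,w} ue=∅
  b3: def={h,q,w} ue=∅
  b4: def={c} ue={h}
  b5: def={q,w} ue=∅

Liveness:
  b0 li=∅ lo={h}
  b1 li={h} lo={h}
  b2 li={h} lo={h}
  b3 li=∅ lo={h}
  b4 li={h} lo=∅
  b5 li=∅ lo=∅

live-out(b3) = ["h"]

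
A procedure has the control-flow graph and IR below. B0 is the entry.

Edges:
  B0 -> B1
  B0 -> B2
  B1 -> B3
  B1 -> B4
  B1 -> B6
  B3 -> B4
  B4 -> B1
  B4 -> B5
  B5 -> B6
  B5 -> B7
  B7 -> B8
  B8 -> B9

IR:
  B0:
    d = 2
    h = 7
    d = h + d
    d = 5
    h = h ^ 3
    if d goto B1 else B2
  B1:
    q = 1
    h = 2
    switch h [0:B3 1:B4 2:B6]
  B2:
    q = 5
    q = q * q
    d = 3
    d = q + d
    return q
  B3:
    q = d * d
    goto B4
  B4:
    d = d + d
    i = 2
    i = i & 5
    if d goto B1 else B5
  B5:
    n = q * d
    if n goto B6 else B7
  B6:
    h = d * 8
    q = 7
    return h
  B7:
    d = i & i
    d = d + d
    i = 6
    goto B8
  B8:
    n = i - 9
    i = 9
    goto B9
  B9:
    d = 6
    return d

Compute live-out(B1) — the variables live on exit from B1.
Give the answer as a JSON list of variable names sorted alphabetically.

Answer: ["d", "q"]

Working:
Block summaries:
  B0: def={d,h} ue=∅
  B1: def={h,q} ue=∅
  B2: def={d,q} ue=∅
  B3: def={q} ue={d}
  B4: def={d,i} ue={d}
  B5: def={n} ue={d,q}
  B6: def={h,q} ue={d}
  B7: def={d,i} ue={i}
  B8: def={i,n} ue={i}
  B9: def={d} ue=∅

Live sets:
  B0: in=∅ out={d}
  B1: in={d} out={d,q}
  B2: in=∅ out=∅
  B3: in={d} out={d,q}
  B4: in={d,q} out={d,i,q}
  B5: in={d,i,q} out={d,i}
  B6: in={d} out=∅
  B7: in={i} out={i}
  B8: in={i} out=∅
  B9: in=∅ out=∅

live-out(B1) = ["d", "q"]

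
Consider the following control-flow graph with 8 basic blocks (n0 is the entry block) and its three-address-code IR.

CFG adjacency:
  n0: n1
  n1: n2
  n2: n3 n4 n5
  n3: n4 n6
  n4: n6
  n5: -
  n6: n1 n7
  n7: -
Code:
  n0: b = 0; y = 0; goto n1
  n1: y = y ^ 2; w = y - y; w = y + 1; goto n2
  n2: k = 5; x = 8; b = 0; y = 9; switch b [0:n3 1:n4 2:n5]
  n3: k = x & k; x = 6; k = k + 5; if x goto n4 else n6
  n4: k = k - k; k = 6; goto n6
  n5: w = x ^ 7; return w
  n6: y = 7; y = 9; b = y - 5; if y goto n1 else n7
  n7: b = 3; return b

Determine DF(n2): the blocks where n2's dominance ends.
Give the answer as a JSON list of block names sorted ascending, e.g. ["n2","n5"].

idom tree: n1←n0 n2←n1 n3←n2 n4←n2 n5←n2 n6←n2 n7←n6
Join-block Dom:
  n1: preds {n0,n6}: {n0} ∩ {n0,n1,n2,n6} = {n0}; idom=n0
  n4: preds {n2,n3}: {n0,n1,n2} ∩ {n0,n1,n2,n3} = {n0,n1,n2}; idom=n2
  n6: preds {n3,n4}: {n0,n1,n2,n3} ∩ {n0,n1,n2,n4} = {n0,n1,n2}; idom=n2

Frontier:
  n1←n0: walk · to n0
  n1←n6: walk n6→n2→n1 to n0
  n4←n2: walk · to n2
  n4←n3: walk n3 to n2
  n6←n3: walk n3 to n2
  n6←n4: walk n4 to n2
  n0 → ∅
  n1 → {n1}
  n2 → {n1}
  n3 → {n4,n6}
  n4 → {n6}
  n5 → ∅
  n6 → {n1}
  n7 → ∅

DF(n2) = ["n1"]

Answer: ["n1"]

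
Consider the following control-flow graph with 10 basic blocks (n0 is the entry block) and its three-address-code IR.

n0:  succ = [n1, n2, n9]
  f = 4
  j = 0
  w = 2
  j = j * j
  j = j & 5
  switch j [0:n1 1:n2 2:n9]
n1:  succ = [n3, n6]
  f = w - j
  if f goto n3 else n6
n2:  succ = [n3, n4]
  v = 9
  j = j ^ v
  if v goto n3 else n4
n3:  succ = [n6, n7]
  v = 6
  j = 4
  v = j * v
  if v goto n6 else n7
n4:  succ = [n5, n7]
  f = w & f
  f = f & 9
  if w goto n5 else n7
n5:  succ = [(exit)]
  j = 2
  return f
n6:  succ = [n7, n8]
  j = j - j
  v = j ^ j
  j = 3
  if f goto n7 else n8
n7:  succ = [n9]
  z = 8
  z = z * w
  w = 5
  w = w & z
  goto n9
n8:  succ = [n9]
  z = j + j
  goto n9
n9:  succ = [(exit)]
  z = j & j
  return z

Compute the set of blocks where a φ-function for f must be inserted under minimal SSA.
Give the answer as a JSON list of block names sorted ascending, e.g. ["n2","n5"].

Answer: ["n3", "n6", "n7", "n9"]

Derivation:
idom tree: n1←n0 n2←n0 n3←n0 n4←n2 n5←n4 n6←n0 n7←n0 n8←n6 n9←n0
Dom∩ at merges:
  n3: preds {n1,n2}: {n0,n1} ∩ {n0,n2} = {n0}; idom=n0
  n6: preds {n1,n3}: {n0,n1} ∩ {n0,n3} = {n0}; idom=n0
  n7: preds {n3,n4,n6}: {n0,n3} ∩ {n0,n2,n4} ∩ {n0,n6} = {n0}; idom=n0
  n9: preds {n0,n7,n8}: {n0} ∩ {n0,n7} ∩ {n0,n6,n8} = {n0}; idom=n0

DF walk-up:
  n3←n1: walk n1 to n0
  n3←n2: walk n2 to n0
  n6←n1: walk n1 to n0
  n6←n3: walk n3 to n0
  n7←n3: walk n3 to n0
  n7←n4: walk n4→n2 to n0
  n7←n6: walk n6 to n0
  n9←n0: walk · to n0
  n9←n7: walk n7 to n0
  n9←n8: walk n8→n6 to n0
  n0 → ∅
  n1 → {n3,n6}
  n2 → {n3,n7}
  n3 → {n6,n7}
  n4 → {n7}
  n5 → ∅
  n6 → {n7,n9}
  n7 → {n9}
  n8 → {n9}
  n9 → ∅

φ for f: defs {n0,n1,n4}
  DF⁺ = {n3,n6,n7,n9}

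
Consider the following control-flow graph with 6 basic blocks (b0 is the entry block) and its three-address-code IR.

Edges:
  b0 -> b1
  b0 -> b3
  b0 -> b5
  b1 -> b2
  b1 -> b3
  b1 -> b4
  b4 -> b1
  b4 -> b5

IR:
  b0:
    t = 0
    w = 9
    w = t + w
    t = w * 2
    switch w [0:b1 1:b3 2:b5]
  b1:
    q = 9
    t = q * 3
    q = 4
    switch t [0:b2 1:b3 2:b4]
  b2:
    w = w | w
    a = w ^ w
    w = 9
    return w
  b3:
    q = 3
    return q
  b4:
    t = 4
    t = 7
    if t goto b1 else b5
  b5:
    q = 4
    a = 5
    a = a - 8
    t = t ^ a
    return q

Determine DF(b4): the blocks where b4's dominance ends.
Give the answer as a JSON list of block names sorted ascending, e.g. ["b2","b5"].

Answer: ["b1", "b5"]

Analysis:
idom tree: b1←b0 b2←b1 b3←b0 b4←b1 b5←b0
Dom at joins:
  b1: preds {b0,b4}: {b0} ∩ {b0,b1,b4} = {b0}; idom=b0
  b3: preds {b0,b1}: {b0} ∩ {b0,b1} = {b0}; idom=b0
  b5: preds {b0,b4}: {b0} ∩ {b0,b1,b4} = {b0}; idom=b0

DF walk-up:
  b1←b0: walk · to b0
  b1←b4: walk b4→b1 to b0
  b3←b0: walk · to b0
  b3←b1: walk b1 to b0
  b5←b0: walk · to b0
  b5←b4: walk b4→b1 to b0
  b0 → ∅
  b1 → {b1,b3,b5}
  b2 → ∅
  b3 → ∅
  b4 → {b1,b5}
  b5 → ∅

DF(b4) = ["b1", "b5"]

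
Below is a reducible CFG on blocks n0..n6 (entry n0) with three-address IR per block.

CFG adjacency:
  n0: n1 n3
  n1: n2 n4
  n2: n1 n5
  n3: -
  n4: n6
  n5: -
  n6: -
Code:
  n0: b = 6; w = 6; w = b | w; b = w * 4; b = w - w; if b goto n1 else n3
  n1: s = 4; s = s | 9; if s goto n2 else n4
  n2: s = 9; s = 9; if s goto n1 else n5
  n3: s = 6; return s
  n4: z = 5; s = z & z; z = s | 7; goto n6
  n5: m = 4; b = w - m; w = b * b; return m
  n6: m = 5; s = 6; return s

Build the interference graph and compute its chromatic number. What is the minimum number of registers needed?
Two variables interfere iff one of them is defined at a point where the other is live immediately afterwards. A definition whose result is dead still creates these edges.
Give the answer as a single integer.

Answer: 3

Derivation:
Per-block:
  n0 def {b,w} use ∅
  n1 def {s} use ∅
  n2 def {s} use ∅
  n3 def {s} use ∅
  n4 def {s,z} use ∅
  n5 def {b,m,w} use {w}
  n6 def {m,s} use ∅

Live sets:
  n0 li=∅ lo={w}
  n1 li={w} lo={w}
  n2 li={w} lo={w}
  n3 li=∅ lo=∅
  n4 li=∅ lo=∅
  n5 li={w} lo=∅
  n6 li=∅ lo=∅

Interfere edges:
  b: {m,w}
  m: {b,w}
  s: {w}
  w: {b,m,s}
  z: ∅

Colouring:
  lower bound: {b,m,w} mutually conflict ⇒ χ ≥ 3
  3-colouring: r0={w,z}  r1={b,s}  r2={m}
  χ = 3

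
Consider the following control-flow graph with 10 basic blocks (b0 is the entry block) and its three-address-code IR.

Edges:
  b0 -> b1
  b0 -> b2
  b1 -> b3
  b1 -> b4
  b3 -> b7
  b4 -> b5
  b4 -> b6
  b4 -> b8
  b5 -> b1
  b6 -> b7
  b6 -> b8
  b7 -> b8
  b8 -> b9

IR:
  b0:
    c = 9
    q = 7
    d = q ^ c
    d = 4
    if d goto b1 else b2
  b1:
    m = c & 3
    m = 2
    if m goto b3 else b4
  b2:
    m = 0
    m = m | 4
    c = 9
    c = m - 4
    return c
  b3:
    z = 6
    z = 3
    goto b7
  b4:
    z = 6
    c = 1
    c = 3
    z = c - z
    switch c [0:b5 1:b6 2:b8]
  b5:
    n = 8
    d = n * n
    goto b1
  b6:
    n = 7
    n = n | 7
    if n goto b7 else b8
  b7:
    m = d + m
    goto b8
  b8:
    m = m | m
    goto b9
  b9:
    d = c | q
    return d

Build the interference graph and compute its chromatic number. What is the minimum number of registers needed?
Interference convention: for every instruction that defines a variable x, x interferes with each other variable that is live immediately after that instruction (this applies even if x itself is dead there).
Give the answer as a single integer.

Per-block:
  b0: {c,d,q} / ∅
  b1: {m} / {c}
  b2: {c,m} / ∅
  b3: {z} / ∅
  b4: {c,z} / ∅
  b5: {d,n} / ∅
  b6: {n} / ∅
  b7: {m} / {d,m}
  b8: {m} / {m}
  b9: {d} / {c,q}

Liveness:
  b0 li=∅ lo={c,d,q}
  b1 li={c,d,q} lo={c,d,m,q}
  b2 li=∅ lo=∅
  b3 li={c,d,m,q} lo={c,d,m,q}
  b4 li={d,m,q} lo={c,d,m,q}
  b5 li={c,q} lo={c,d,q}
  b6 li={c,d,m,q} lo={c,d,m,q}
  b7 li={c,d,m,q} lo={c,m,q}
  b8 li={c,m,q} lo={c,q}
  b9 li={c,q} lo=∅

Conflict graph:
  c: {d,m,n,q,z}
  d: {c,m,n,q,z}
  m: {c,d,n,q,z}
  n: {c,d,m,q}
  q: {c,d,m,n,z}
  z: {c,d,m,q}

Registers:
  {c,d,m,n,q} pairwise interfere (5-clique) ⇒ χ ≥ 5
  assign c→R0 d→R1 m→R2 n→R4 q→R3 z→R4 — no edge inside a register ⇒ χ ≤ 5
  χ = 5

Answer: 5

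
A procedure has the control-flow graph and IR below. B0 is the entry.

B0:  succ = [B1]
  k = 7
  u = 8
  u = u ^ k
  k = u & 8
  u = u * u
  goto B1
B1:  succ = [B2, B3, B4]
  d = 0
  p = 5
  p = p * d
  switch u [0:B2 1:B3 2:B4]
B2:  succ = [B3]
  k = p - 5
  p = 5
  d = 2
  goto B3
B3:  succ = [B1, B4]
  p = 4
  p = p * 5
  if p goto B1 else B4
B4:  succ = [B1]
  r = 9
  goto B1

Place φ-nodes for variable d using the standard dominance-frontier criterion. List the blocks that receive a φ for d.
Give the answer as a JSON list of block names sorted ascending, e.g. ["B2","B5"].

idom tree: B1←B0 B2←B1 B3←B1 B4←B1
Join-block Dom:
  B1: preds {B0,B3,B4}: {B0} ∩ {B0,B1,B3} ∩ {B0,B1,B4} = {B0}; idom=B0
  B3: preds {B1,B2}: {B0,B1} ∩ {B0,B1,B2} = {B0,B1}; idom=B1
  B4: preds {B1,B3}: {B0,B1} ∩ {B0,B1,B3} = {B0,B1}; idom=B1

DF walk-up:
  B1←B0: walk · to B0
  B1←B3: walk B3→B1 to B0
  B1←B4: walk B4→B1 to B0
  B3←B1: walk · to B1
  B3←B2: walk B2 to B1
  B4←B1: walk · to B1
  B4←B3: walk B3 to B1
  B0 → ∅
  B1 → {B1}
  B2 → {B3}
  B3 → {B1,B4}
  B4 → {B1}

φ for d: defs {B1,B2}
  DF⁺ = {B1,B3,B4}

Answer: ["B1", "B3", "B4"]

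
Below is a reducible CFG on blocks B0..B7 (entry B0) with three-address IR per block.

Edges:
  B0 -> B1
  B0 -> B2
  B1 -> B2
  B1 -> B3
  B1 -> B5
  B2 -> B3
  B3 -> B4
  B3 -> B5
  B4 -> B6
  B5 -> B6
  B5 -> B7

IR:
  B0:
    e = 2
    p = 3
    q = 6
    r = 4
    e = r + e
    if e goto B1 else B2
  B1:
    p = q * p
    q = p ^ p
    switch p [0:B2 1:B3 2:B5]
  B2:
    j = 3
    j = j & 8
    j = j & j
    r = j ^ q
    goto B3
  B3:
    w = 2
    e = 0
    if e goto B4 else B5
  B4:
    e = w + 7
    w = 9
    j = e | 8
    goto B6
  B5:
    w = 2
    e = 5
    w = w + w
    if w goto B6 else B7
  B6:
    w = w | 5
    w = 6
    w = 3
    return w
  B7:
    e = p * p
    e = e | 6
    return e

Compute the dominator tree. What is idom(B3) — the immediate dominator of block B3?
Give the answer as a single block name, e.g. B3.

idom tree: B1←B0 B2←B0 B3←B0 B4←B3 B5←B0 B6←B0 B7←B5
Join-block Dom:
  B2: preds {B0,B1}: {B0} ∩ {B0,B1} = {B0}; idom=B0
  B3: preds {B1,B2}: {B0,B1} ∩ {B0,B2} = {B0}; idom=B0
  B5: preds {B1,B3}: {B0,B1} ∩ {B0,B3} = {B0}; idom=B0
  B6: preds {B4,B5}: {B0,B3,B4} ∩ {B0,B5} = {B0}; idom=B0

idom(B3) = B0

Answer: B0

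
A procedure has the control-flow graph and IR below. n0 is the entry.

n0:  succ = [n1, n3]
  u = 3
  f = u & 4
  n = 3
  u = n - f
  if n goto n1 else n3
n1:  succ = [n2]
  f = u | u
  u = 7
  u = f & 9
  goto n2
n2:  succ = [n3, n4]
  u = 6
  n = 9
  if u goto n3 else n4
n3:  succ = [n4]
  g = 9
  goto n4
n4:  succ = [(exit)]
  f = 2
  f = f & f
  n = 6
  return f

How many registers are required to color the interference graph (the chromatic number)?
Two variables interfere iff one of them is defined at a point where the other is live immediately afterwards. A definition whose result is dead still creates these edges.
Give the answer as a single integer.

Answer: 3

Working:
Block summaries:
  n0: {f,n,u} / ∅
  n1: {f,u} / {u}
  n2: {n,u} / ∅
  n3: {g} / ∅
  n4: {f,n} / ∅

Backward fixpoint:
  n0 li=∅ lo={u}
  n1 li={u} lo=∅
  n2 li=∅ lo=∅
  n3 li=∅ lo=∅
  n4 li=∅ lo=∅

Conflict graph:
  f↔{n,u}
  g↔∅
  n↔{f,u}
  u↔{f,n}

Chromatic number:
  lower bound: {f,n,u} mutually conflict ⇒ χ ≥ 3
  3-colouring: r0={f,g}  r1={n}  r2={u}
  χ = 3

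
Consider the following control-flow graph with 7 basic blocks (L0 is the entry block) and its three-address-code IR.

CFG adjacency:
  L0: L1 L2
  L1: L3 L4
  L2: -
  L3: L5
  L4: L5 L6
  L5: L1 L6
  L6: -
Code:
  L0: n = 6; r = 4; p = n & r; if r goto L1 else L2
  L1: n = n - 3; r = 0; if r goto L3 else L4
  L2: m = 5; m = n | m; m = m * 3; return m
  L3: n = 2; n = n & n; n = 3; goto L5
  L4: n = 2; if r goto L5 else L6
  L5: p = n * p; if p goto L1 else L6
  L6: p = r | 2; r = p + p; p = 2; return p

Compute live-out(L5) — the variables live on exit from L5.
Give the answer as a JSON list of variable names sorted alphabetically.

Per-block:
  L0 def {n,p,r} use ∅
  L1 def {n,r} use {n}
  L2 def {m} use {n}
  L3 def {n} use ∅
  L4 def {n} use {r}
  L5 def {p} use {n,p}
  L6 def {p,r} use {r}

Live sets:
  L0: in=∅ out={n,p}
  L1: in={n,p} out={p,r}
  L2: in={n} out=∅
  L3: in={p,r} out={n,p,r}
  L4: in={p,r} out={n,p,r}
  L5: in={n,p,r} out={n,p,r}
  L6: in={r} out=∅

live-out(L5) = ["n", "p", "r"]

Answer: ["n", "p", "r"]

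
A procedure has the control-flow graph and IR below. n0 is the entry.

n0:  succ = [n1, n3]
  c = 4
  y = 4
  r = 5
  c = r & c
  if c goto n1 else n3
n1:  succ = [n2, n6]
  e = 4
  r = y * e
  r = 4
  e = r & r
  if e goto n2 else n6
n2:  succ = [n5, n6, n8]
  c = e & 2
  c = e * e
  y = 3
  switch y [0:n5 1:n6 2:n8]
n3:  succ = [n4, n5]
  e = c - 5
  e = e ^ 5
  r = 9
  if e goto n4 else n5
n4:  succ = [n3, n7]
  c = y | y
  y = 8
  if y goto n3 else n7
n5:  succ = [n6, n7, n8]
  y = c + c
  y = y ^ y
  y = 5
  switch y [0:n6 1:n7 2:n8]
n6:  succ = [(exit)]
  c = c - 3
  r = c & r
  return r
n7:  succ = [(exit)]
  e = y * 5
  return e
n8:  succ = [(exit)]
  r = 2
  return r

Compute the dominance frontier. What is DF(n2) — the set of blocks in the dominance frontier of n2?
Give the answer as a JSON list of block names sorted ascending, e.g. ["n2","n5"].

Answer: ["n5", "n6", "n8"]

Working:
idom tree: n1←n0 n2←n1 n3←n0 n4←n3 n5←n0 n6←n0 n7←n0 n8←n0
Dom∩ at merges:
  n3: preds {n0,n4}: {n0} ∩ {n0,n3,n4} = {n0}; idom=n0
  n5: preds {n2,n3}: {n0,n1,n2} ∩ {n0,n3} = {n0}; idom=n0
  n6: preds {n1,n2,n5}: {n0,n1} ∩ {n0,n1,n2} ∩ {n0,n5} = {n0}; idom=n0
  n7: preds {n4,n5}: {n0,n3,n4} ∩ {n0,n5} = {n0}; idom=n0
  n8: preds {n2,n5}: {n0,n1,n2} ∩ {n0,n5} = {n0}; idom=n0

DF derivation:
  n3←n0: walk · to n0
  n3←n4: walk n4→n3 to n0
  n5←n2: walk n2→n1 to n0
  n5←n3: walk n3 to n0
  n6←n1: walk n1 to n0
  n6←n2: walk n2→n1 to n0
  n6←n5: walk n5 to n0
  n7←n4: walk n4→n3 to n0
  n7←n5: walk n5 to n0
  n8←n2: walk n2→n1 to n0
  n8←n5: walk n5 to n0
  n0: DF=∅
  n1: DF={n5,n6,n8}
  n2: DF={n5,n6,n8}
  n3: DF={n3,n5,n7}
  n4: DF={n3,n7}
  n5: DF={n6,n7,n8}
  n6: DF=∅
  n7: DF=∅
  n8: DF=∅

DF(n2) = ["n5", "n6", "n8"]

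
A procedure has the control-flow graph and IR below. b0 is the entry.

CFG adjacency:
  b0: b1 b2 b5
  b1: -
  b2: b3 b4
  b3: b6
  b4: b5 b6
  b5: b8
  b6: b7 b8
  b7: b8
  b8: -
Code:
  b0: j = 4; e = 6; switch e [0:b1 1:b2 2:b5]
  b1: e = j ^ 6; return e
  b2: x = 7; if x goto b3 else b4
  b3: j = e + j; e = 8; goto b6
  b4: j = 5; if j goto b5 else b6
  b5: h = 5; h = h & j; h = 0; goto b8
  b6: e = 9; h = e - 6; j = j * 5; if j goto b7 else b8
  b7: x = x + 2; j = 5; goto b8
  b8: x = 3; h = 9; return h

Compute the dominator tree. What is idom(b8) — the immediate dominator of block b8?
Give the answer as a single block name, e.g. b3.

Answer: b0

Working:
idom tree: b1←b0 b2←b0 b3←b2 b4←b2 b5←b0 b6←b2 b7←b6 b8←b0
Dom at joins:
  b5: preds {b0,b4}: {b0} ∩ {b0,b2,b4} = {b0}; idom=b0
  b6: preds {b3,b4}: {b0,b2,b3} ∩ {b0,b2,b4} = {b0,b2}; idom=b2
  b8: preds {b5,b6,b7}: {b0,b5} ∩ {b0,b2,b6} ∩ {b0,b2,b6,b7} = {b0}; idom=b0

idom(b8) = b0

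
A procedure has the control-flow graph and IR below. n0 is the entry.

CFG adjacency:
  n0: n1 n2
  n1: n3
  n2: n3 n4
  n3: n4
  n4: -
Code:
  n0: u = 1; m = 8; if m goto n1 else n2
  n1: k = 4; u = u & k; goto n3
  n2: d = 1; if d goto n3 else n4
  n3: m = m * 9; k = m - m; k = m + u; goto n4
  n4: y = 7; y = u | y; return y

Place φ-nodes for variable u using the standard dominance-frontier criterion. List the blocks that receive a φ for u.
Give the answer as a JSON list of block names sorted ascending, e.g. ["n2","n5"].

idom tree: n1←n0 n2←n0 n3←n0 n4←n0
Join-block Dom:
  n3: preds {n1,n2}: {n0,n1} ∩ {n0,n2} = {n0}; idom=n0
  n4: preds {n2,n3}: {n0,n2} ∩ {n0,n3} = {n0}; idom=n0

Frontier:
  join n3 pred n1: n1 stop@n0
  join n3 pred n2: n2 stop@n0
  join n4 pred n2: n2 stop@n0
  join n4 pred n3: n3 stop@n0
  n0 → ∅
  n1 → {n3}
  n2 → {n3,n4}
  n3 → {n4}
  n4 → ∅

φ for u: defs {n0,n1}
  DF⁺ = {n3,n4}

Answer: ["n3", "n4"]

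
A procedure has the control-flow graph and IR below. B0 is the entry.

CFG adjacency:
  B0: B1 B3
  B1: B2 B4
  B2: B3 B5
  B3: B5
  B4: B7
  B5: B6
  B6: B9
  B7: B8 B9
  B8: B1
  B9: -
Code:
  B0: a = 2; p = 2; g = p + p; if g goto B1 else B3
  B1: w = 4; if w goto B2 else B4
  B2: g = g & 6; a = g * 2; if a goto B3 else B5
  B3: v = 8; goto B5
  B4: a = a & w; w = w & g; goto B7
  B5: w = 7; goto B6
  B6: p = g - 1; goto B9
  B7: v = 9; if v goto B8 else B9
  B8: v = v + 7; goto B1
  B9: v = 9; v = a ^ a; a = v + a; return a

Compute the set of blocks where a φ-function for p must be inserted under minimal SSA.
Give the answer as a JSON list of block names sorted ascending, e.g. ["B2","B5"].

idom tree: B1←B0 B2←B1 B3←B0 B4←B1 B5←B0 B6←B5 B7←B4 B8←B7 B9←B0
Dom∩ at merges:
  B1: preds {B0,B8}: {B0} ∩ {B0,B1,B4,B7,B8} = {B0}; idom=B0
  B3: preds {B0,B2}: {B0} ∩ {B0,B1,B2} = {B0}; idom=B0
  B5: preds {B2,B3}: {B0,B1,B2} ∩ {B0,B3} = {B0}; idom=B0
  B9: preds {B6,B7}: {B0,B5,B6} ∩ {B0,B1,B4,B7} = {B0}; idom=B0

Frontier:
  B1←B0: walk · to B0
  B1←B8: walk B8→B7→B4→B1 to B0
  B3←B0: walk · to B0
  B3←B2: walk B2→B1 to B0
  B5←B2: walk B2→B1 to B0
  B5←B3: walk B3 to B0
  B9←B6: walk B6→B5 to B0
  B9←B7: walk B7→B4→B1 to B0
  B0 → ∅
  B1 → {B1,B3,B5,B9}
  B2 → {B3,B5}
  B3 → {B5}
  B4 → {B1,B9}
  B5 → {B9}
  B6 → {B9}
  B7 → {B1,B9}
  B8 → {B1}
  B9 → ∅

φ for p: defs {B0,B6}
  DF⁺ = {B9}

Answer: ["B9"]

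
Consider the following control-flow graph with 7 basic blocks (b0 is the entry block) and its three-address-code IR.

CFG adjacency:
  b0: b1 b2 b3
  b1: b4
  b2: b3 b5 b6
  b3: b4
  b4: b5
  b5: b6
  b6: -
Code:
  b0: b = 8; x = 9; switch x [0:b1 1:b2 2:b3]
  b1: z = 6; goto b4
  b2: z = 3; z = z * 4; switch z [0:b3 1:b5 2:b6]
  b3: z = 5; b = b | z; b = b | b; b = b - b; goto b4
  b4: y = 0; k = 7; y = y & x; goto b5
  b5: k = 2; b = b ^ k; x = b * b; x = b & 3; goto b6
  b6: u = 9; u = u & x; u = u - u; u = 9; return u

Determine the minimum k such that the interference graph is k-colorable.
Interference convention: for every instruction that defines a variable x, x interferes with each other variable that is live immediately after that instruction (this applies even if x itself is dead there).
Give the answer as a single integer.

Per-block:
  b0: def={b,x} ue=∅
  b1: def={z} ue=∅
  b2: def={z} ue=∅
  b3: def={b,z} ue={b}
  b4: def={k,y} ue={x}
  b5: def={b,k,x} ue={b}
  b6: def={u} ue={x}

Liveness:
  live b0: ∅→{b,x}
  live b1: {b,x}→{b,x}
  live b2: {b,x}→{b,x}
  live b3: {b,x}→{b,x}
  live b4: {b,x}→{b}
  live b5: {b}→{x}
  live b6: {x}→∅

Conflict graph:
  b: {k,x,y,z}
  k: {b,x,y}
  u: {x}
  x: {b,k,u,y,z}
  y: {b,k,x}
  z: {b,x}

Colouring:
  {b,k,x,y} pairwise interfere (4-clique) ⇒ χ ≥ 4
  assign b→R1 k→R2 u→R1 x→R0 y→R3 z→R2 — no edge inside a register ⇒ χ ≤ 4
  χ = 4

Answer: 4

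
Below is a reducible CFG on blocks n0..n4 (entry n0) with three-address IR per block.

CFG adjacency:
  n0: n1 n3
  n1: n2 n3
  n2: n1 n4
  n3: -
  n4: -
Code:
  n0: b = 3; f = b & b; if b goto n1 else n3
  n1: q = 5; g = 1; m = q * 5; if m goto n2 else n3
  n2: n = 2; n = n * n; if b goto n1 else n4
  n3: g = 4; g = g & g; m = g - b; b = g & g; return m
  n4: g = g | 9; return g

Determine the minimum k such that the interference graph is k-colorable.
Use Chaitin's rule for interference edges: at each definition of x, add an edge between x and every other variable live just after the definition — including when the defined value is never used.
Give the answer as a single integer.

def/use:
  n0: def={b,f} ue=∅
  n1: def={g,m,q} ue=∅
  n2: def={n} ue={b}
  n3: def={b,g,m} ue={b}
  n4: def={g} ue={g}

Liveness:
  n0 li=∅ lo={b}
  n1 li={b} lo={b,g}
  n2 li={b,g} lo={b,g}
  n3 li={b} lo=∅
  n4 li={g} lo=∅

Conflict graph:
  b↔{f,g,m,n,q}
  f↔{b}
  g↔{b,m,n,q}
  m↔{b,g}
  n↔{b,g}
  q↔{b,g}

Colouring:
  lower bound: {b,g,m} mutually conflict ⇒ χ ≥ 3
  assign b→r0 f→r1 g→r1 m→r2 n→r2 q→r2 — no edge inside a register ⇒ χ ≤ 3
  χ = 3

Answer: 3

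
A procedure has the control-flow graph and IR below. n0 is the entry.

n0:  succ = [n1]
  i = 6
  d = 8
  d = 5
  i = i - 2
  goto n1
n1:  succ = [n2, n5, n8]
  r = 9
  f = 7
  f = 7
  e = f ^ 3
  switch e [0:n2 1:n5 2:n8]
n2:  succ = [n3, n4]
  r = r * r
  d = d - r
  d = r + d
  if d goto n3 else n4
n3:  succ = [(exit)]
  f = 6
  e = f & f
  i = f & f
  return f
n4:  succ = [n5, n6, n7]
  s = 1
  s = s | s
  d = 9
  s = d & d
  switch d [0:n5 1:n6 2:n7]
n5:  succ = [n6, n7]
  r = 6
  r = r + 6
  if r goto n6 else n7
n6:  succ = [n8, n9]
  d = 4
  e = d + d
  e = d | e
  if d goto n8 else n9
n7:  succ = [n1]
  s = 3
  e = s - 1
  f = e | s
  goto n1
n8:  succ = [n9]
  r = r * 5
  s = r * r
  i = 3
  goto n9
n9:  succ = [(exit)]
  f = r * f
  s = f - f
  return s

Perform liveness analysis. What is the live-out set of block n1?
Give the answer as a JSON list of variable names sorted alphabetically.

Per-block:
  n0: def={d,i} ue=∅
  n1: def={e,f,r} ue=∅
  n2: def={d,r} ue={d,r}
  n3: def={e,f,i} ue=∅
  n4: def={d,s} ue=∅
  n5: def={r} ue=∅
  n6: def={d,e} ue=∅
  n7: def={e,f,s} ue=∅
  n8: def={i,r,s} ue={r}
  n9: def={f,s} ue={f,r}

Backward fixpoint:
  n0: in=∅ out={d}
  n1: in={d} out={d,f,r}
  n2: in={d,f,r} out={f,r}
  n3: in=∅ out=∅
  n4: in={f,r} out={d,f,r}
  n5: in={d,f} out={d,f,r}
  n6: in={f,r} out={f,r}
  n7: in={d} out={d}
  n8: in={f,r} out={f,r}
  n9: in={f,r} out=∅

live-out(n1) = ["d", "f", "r"]

Answer: ["d", "f", "r"]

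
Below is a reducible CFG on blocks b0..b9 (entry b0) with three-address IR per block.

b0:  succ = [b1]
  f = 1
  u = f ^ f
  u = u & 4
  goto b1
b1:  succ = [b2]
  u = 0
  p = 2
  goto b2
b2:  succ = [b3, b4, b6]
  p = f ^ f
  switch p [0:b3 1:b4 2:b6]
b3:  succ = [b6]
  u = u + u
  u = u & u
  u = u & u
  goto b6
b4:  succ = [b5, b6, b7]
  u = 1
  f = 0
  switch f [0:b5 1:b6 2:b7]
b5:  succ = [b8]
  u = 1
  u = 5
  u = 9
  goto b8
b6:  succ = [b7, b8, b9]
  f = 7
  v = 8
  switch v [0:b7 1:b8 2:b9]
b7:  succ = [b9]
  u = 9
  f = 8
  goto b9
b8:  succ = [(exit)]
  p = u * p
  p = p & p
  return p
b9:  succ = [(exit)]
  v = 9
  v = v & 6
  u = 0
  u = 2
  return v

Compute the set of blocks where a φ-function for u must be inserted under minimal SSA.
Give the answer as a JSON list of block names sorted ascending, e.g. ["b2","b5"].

idom tree: b1←b0 b2←b1 b3←b2 b4←b2 b5←b4 b6←b2 b7←b2 b8←b2 b9←b2
Join-block Dom:
  b6: preds {b2,b3,b4}: {b0,b1,b2} ∩ {b0,b1,b2,b3} ∩ {b0,b1,b2,b4} = {b0,b1,b2}; idom=b2
  b7: preds {b4,b6}: {b0,b1,b2,b4} ∩ {b0,b1,b2,b6} = {b0,b1,b2}; idom=b2
  b8: preds {b5,b6}: {b0,b1,b2,b4,b5} ∩ {b0,b1,b2,b6} = {b0,b1,b2}; idom=b2
  b9: preds {b6,b7}: {b0,b1,b2,b6} ∩ {b0,b1,b2,b7} = {b0,b1,b2}; idom=b2

Frontier:
  b6←b2: walk · to b2
  b6←b3: walk b3 to b2
  b6←b4: walk b4 to b2
  b7←b4: walk b4 to b2
  b7←b6: walk b6 to b2
  b8←b5: walk b5→b4 to b2
  b8←b6: walk b6 to b2
  b9←b6: walk b6 to b2
  b9←b7: walk b7 to b2
  b0 → ∅
  b1 → ∅
  b2 → ∅
  b3 → {b6}
  b4 → {b6,b7,b8}
  b5 → {b8}
  b6 → {b7,b8,b9}
  b7 → {b9}
  b8 → ∅
  b9 → ∅

φ for u: defs {b0,b1,b3,b4,b5,b7,b9}
  DF⁺ = {b6,b7,b8,b9}

Answer: ["b6", "b7", "b8", "b9"]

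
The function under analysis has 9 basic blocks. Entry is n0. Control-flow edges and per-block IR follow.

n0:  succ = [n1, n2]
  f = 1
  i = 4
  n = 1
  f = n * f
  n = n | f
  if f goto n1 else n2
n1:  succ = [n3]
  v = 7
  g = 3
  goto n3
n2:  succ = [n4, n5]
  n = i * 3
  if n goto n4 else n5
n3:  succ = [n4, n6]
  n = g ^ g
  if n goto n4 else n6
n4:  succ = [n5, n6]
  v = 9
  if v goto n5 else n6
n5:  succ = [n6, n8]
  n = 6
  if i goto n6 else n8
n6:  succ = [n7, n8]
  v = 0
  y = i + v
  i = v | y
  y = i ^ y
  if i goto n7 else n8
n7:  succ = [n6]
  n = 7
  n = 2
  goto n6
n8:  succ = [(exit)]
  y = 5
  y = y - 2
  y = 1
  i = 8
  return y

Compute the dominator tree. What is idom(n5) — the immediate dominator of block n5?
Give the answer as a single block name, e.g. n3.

idom tree: n1←n0 n2←n0 n3←n1 n4←n0 n5←n0 n6←n0 n7←n6 n8←n0
Join-block Dom:
  n4: preds {n2,n3}: {n0,n2} ∩ {n0,n1,n3} = {n0}; idom=n0
  n5: preds {n2,n4}: {n0,n2} ∩ {n0,n4} = {n0}; idom=n0
  n6: preds {n3,n4,n5,n7}: {n0,n1,n3} ∩ {n0,n4} ∩ {n0,n5} ∩ {n0,n6,n7} = {n0}; idom=n0
  n8: preds {n5,n6}: {n0,n5} ∩ {n0,n6} = {n0}; idom=n0

idom(n5) = n0

Answer: n0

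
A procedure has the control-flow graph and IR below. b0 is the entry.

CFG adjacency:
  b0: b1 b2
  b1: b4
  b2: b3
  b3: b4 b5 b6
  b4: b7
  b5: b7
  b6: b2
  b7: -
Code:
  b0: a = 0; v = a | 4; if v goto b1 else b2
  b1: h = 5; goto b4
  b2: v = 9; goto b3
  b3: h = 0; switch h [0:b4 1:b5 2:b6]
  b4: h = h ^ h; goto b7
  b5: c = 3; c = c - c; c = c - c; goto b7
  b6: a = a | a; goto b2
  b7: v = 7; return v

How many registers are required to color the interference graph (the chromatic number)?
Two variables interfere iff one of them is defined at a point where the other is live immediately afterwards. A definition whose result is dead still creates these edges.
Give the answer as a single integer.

Per-block:
  b0: def={a,v} ue=∅
  b1: def={h} ue=∅
  b2: def={v} ue=∅
  b3: def={h} ue=∅
  b4: def={h} ue={h}
  b5: def={c} ue=∅
  b6: def={a} ue={a}
  b7: def={v} ue=∅

Liveness:
  b0: in=∅ out={a}
  b1: in=∅ out={h}
  b2: in={a} out={a}
  b3: in={a} out={a,h}
  b4: in={h} out=∅
  b5: in=∅ out=∅
  b6: in={a} out={a}
  b7: in=∅ out=∅

Interfere edges:
  a — {h,v}
  c — ∅
  h — {a}
  v — {a}

Chromatic number:
  {a,h} pairwise interfere (2-clique) ⇒ χ ≥ 2
  assign a→c0 c→c0 h→c1 v→c1 — no edge inside a register ⇒ χ ≤ 2
  χ = 2

Answer: 2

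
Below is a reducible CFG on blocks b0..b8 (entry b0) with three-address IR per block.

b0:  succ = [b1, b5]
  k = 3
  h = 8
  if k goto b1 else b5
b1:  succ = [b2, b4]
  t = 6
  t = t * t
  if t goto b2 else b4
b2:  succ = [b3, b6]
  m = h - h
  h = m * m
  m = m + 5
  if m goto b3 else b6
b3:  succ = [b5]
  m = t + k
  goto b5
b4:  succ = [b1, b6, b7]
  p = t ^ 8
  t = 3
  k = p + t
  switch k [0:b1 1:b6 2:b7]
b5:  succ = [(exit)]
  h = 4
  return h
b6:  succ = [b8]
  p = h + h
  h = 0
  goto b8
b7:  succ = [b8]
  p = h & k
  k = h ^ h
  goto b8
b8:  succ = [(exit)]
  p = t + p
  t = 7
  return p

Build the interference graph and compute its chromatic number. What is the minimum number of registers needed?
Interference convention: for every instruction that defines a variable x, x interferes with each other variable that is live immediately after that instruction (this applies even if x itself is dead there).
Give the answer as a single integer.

Answer: 4

Derivation:
def/use:
  b0: def={h,k} ue=∅
  b1: def={t} ue=∅
  b2: def={h,m} ue={h}
  b3: def={m} ue={k,t}
  b4: def={k,p,t} ue={t}
  b5: def={h} ue=∅
  b6: def={h,p} ue={h}
  b7: def={k,p} ue={h,k}
  b8: def={p,t} ue={p,t}

Liveness:
  b0: in=∅ out={h,k}
  b1: in={h,k} out={h,k,t}
  b2: in={h,k,t} out={h,k,t}
  b3: in={k,t} out=∅
  b4: in={h,t} out={h,k,t}
  b5: in=∅ out=∅
  b6: in={h,t} out={p,t}
  b7: in={h,k,t} out={p,t}
  b8: in={p,t} out=∅

Interfere edges:
  h: {k,m,p,t}
  k: {h,m,p,t}
  m: {h,k,t}
  p: {h,k,t}
  t: {h,k,m,p}

Colouring:
  {h,k,m,t} pairwise interfere (4-clique) ⇒ χ ≥ 4
  assign h→R0 k→R1 m→R3 p→R3 t→R2 — no edge inside a register ⇒ χ ≤ 4
  χ = 4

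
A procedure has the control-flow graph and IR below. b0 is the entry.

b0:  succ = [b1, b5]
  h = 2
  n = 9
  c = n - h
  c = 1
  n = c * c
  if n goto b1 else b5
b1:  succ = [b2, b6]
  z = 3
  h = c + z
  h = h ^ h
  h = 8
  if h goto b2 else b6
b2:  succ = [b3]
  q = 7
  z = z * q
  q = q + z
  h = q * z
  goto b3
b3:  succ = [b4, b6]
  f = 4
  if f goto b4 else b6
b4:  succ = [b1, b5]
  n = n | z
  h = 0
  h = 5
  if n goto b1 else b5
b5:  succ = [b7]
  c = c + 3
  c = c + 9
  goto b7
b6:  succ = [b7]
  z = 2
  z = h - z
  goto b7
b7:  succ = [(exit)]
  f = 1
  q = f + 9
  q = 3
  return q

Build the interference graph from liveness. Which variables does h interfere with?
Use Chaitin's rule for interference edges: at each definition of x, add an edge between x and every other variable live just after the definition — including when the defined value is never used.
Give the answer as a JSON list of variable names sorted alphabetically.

Block summaries:
  b0: {c,h,n} / ∅
  b1: {h,z} / {c}
  b2: {h,q,z} / {z}
  b3: {f} / ∅
  b4: {h,n} / {n,z}
  b5: {c} / {c}
  b6: {z} / {h}
  b7: {f,q} / ∅

Liveness:
  b0 li=∅ lo={c,n}
  b1 li={c,n} lo={c,h,n,z}
  b2 li={c,n,z} lo={c,h,n,z}
  b3 li={c,h,n,z} lo={c,h,n,z}
  b4 li={c,n,z} lo={c,n}
  b5 li={c} lo=∅
  b6 li={h} lo=∅
  b7 li=∅ lo=∅

Conflict graph:
  c↔{f,h,n,q,z}
  f↔{c,h,n,z}
  h↔{c,f,n,z}
  n↔{c,f,h,q,z}
  q↔{c,n,z}
  z↔{c,f,h,n,q}

N(h) = ["c", "f", "n", "z"]

Answer: ["c", "f", "n", "z"]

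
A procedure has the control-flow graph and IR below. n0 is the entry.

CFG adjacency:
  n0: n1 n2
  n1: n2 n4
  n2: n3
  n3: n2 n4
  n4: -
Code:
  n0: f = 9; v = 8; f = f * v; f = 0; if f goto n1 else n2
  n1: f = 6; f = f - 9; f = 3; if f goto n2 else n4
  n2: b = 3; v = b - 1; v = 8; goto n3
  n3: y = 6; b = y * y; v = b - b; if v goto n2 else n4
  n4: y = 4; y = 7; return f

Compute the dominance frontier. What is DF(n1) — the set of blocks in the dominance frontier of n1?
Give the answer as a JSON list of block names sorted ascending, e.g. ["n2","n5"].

idom tree: n1←n0 n2←n0 n3←n2 n4←n0
Dom∩ at merges:
  n2: preds {n0,n1,n3}: {n0} ∩ {n0,n1} ∩ {n0,n2,n3} = {n0}; idom=n0
  n4: preds {n1,n3}: {n0,n1} ∩ {n0,n2,n3} = {n0}; idom=n0

DF walk-up:
  n2←n0: walk · to n0
  n2←n1: walk n1 to n0
  n2←n3: walk n3→n2 to n0
  n4←n1: walk n1 to n0
  n4←n3: walk n3→n2 to n0
  n0: DF=∅
  n1: DF={n2,n4}
  n2: DF={n2,n4}
  n3: DF={n2,n4}
  n4: DF=∅

DF(n1) = ["n2", "n4"]

Answer: ["n2", "n4"]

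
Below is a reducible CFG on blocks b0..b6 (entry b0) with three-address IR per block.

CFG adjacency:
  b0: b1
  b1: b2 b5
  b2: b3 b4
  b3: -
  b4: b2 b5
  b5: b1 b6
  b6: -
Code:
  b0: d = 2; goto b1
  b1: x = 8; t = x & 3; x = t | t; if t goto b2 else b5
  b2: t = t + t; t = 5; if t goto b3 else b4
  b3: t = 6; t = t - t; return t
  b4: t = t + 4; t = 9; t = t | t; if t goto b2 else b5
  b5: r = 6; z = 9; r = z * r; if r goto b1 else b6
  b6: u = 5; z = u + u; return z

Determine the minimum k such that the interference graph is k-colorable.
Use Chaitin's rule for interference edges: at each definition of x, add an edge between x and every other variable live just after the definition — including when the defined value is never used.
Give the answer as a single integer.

Per-block:
  b0 def {d} use ∅
  b1 def {t,x} use ∅
  b2 def {t} use {t}
  b3 def {t} use ∅
  b4 def {t} use {t}
  b5 def {r,z} use ∅
  b6 def {u,z} use ∅

Live sets:
  b0 li=∅ lo=∅
  b1 li=∅ lo={t}
  b2 li={t} lo={t}
  b3 li=∅ lo=∅
  b4 li={t} lo={t}
  b5 li=∅ lo=∅
  b6 li=∅ lo=∅

Interfere edges:
  d — ∅
  r — {z}
  t — {x}
  u — ∅
  x — {t}
  z — {r}

Registers:
  {r,z} pairwise interfere (2-clique) ⇒ χ ≥ 2
  2-colouring: c0={d,r,t,u}  c1={x,z}
  χ = 2

Answer: 2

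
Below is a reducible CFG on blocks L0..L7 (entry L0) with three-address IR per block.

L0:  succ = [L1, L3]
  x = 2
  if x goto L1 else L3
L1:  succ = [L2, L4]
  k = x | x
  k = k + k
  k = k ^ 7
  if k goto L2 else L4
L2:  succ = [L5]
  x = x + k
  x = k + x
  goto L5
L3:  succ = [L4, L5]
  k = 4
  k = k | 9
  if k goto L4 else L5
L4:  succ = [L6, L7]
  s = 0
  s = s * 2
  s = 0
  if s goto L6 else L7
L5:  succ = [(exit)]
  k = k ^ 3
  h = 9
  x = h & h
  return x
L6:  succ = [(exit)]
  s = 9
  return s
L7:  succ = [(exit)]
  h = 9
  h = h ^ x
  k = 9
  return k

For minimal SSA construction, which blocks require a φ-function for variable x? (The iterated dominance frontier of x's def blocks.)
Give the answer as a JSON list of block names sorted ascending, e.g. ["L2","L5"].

idom tree: L1←L0 L2←L1 L3←L0 L4←L0 L5←L0 L6←L4 L7←L4
Dom∩ at merges:
  L4: preds {L1,L3}: {L0,L1} ∩ {L0,L3} = {L0}; idom=L0
  L5: preds {L2,L3}: {L0,L1,L2} ∩ {L0,L3} = {L0}; idom=L0

DF derivation:
  join L4 pred L1: L1 stop@L0
  join L4 pred L3: L3 stop@L0
  join L5 pred L2: L2→L1 stop@L0
  join L5 pred L3: L3 stop@L0
  L0 → ∅
  L1 → {L4,L5}
  L2 → {L5}
  L3 → {L4,L5}
  L4 → ∅
  L5 → ∅
  L6 → ∅
  L7 → ∅

φ for x: defs {L0,L2,L5}
  DF⁺ = {L5}

Answer: ["L5"]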